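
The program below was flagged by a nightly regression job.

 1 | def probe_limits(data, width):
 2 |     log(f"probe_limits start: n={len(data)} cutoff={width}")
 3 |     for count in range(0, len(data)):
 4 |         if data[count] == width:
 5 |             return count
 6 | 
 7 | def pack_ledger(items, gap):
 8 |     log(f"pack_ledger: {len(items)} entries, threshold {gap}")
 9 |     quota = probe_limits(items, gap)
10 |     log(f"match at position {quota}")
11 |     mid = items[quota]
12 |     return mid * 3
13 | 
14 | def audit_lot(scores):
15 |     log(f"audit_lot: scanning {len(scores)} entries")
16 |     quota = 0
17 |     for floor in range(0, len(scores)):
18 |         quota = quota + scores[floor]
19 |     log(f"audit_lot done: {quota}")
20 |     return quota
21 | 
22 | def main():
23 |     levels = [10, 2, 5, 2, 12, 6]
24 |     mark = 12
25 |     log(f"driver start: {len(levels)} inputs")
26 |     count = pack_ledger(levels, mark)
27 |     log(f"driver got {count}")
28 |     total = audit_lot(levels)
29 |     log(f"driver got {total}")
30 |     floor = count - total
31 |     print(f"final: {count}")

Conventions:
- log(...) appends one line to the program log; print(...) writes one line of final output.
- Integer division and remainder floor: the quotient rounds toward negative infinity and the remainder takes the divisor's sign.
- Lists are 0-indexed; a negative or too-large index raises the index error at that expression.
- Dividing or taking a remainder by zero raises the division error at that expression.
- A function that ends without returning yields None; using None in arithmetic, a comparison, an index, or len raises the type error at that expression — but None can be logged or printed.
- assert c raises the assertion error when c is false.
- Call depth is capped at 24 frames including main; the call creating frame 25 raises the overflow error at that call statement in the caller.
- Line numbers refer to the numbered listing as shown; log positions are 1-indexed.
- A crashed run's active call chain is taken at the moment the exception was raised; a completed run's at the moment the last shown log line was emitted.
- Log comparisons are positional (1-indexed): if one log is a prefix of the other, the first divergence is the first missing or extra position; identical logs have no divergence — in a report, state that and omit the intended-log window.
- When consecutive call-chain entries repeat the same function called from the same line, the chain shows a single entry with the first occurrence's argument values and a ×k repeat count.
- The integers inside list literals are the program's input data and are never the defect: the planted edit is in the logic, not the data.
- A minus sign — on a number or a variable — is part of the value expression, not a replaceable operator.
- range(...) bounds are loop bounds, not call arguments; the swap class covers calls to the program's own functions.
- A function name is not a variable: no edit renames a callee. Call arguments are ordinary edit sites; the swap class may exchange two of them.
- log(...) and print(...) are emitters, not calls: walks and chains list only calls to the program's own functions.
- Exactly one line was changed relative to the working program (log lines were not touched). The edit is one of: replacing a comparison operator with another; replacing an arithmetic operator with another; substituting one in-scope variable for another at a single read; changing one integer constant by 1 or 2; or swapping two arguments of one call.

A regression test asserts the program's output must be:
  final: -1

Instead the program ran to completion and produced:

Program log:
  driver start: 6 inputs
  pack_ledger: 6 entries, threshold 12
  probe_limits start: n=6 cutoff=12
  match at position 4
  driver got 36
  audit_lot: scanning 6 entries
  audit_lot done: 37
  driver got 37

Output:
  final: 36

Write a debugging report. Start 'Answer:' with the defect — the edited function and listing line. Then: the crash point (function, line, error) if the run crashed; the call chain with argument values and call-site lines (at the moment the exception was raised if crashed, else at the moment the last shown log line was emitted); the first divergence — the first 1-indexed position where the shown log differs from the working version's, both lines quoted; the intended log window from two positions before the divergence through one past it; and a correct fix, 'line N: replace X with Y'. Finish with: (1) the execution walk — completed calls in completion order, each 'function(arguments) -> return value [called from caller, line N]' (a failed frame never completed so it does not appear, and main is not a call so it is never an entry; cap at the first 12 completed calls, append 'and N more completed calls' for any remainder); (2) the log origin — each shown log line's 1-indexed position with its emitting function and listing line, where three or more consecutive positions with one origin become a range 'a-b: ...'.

Answer: the defect is in main at line 31.
Key fact: The two runs log identically and part ways only at the printed values.
Call chain: main.
First divergence: none; the two logs match at every position.
Execution walk:
  probe_limits([10, 2, 5, 2, 12, 6], 12) -> 4  [called from pack_ledger, line 9]
  pack_ledger([10, 2, 5, 2, 12, 6], 12) -> 36  [called from main, line 26]
  audit_lot([10, 2, 5, 2, 12, 6]) -> 37  [called from main, line 28]
Log line origins:
  1: emitted by main (line 25)
  2: emitted by pack_ledger (line 8)
  3: emitted by probe_limits (line 2)
  4: emitted by pack_ledger (line 10)
  5: emitted by main (line 27)
  6: emitted by audit_lot (line 15)
  7: emitted by audit_lot (line 19)
  8: emitted by main (line 29)
A correct fix: line 31: replace `count` with `floor`.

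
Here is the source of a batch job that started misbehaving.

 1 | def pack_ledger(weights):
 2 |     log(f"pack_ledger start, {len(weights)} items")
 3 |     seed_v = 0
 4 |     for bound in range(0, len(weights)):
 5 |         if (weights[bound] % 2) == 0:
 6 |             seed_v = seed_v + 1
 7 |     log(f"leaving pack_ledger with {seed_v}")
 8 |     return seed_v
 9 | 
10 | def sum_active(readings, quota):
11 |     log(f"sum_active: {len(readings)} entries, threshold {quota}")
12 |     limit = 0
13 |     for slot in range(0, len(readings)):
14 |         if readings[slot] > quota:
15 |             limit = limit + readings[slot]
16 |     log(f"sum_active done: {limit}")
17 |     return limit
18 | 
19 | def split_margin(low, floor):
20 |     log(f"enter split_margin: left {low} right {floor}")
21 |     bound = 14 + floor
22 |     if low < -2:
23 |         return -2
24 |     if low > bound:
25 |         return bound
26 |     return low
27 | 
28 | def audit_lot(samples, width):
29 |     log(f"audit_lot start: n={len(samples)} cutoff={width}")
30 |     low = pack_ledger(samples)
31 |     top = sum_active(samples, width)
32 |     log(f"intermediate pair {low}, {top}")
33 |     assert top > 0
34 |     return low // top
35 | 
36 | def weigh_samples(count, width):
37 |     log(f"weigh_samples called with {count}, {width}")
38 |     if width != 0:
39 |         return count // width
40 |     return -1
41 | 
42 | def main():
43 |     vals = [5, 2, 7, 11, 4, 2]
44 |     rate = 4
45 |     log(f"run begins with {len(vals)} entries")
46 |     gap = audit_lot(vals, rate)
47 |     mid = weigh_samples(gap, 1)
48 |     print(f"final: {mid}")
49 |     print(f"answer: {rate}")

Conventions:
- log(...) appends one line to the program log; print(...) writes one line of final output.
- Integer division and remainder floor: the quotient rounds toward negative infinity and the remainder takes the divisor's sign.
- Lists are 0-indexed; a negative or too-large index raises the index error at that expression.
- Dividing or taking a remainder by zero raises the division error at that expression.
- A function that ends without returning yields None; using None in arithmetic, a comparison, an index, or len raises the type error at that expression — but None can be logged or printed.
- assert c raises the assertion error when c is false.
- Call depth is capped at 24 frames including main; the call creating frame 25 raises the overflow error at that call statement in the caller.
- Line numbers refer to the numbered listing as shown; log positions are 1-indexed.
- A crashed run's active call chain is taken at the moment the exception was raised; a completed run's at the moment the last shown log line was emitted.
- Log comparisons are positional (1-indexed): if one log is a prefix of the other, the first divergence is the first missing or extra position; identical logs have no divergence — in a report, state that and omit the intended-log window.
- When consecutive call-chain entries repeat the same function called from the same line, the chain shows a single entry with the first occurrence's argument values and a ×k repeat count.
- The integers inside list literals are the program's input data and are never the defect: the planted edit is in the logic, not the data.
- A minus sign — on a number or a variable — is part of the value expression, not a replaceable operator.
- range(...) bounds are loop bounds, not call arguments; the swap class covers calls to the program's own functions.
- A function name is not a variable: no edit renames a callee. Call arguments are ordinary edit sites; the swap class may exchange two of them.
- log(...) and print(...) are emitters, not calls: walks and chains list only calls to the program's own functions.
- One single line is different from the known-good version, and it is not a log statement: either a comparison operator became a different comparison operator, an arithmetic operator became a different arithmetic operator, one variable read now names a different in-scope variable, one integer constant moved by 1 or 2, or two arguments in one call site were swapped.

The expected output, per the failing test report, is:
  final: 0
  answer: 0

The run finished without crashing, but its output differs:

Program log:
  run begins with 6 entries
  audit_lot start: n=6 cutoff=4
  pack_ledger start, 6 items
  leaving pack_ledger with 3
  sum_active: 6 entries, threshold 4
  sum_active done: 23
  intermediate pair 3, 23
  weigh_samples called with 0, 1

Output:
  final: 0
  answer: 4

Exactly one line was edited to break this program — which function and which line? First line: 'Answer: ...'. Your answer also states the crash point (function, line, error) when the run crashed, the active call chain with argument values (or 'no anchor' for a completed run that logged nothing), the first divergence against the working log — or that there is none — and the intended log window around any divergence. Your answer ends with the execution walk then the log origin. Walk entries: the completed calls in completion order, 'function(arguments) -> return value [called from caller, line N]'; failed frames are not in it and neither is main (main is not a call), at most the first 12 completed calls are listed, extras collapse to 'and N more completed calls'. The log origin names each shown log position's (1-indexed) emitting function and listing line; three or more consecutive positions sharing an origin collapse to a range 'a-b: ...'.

Answer: the defect is in main at line 49.
Key observation: Log streams are identical — the defect surfaces only in the printed output.
Call chain: main -> weigh_samples(0, 1) (called at line 47).
First divergence: none; the two logs match at every position.
Execution walk:
  pack_ledger([5, 2, 7, 11, 4, 2]) -> 3  [called from audit_lot, line 30]
  sum_active([5, 2, 7, 11, 4, 2], 4) -> 23  [called from audit_lot, line 31]
  audit_lot([5, 2, 7, 11, 4, 2], 4) -> 0  [called from main, line 46]
  weigh_samples(0, 1) -> 0  [called from main, line 47]
Log line origins:
  1: emitted by main (line 45)
  2: emitted by audit_lot (line 29)
  3: emitted by pack_ledger (line 2)
  4: emitted by pack_ledger (line 7)
  5: emitted by sum_active (line 11)
  6: emitted by sum_active (line 16)
  7: emitted by audit_lot (line 32)
  8: emitted by weigh_samples (line 37)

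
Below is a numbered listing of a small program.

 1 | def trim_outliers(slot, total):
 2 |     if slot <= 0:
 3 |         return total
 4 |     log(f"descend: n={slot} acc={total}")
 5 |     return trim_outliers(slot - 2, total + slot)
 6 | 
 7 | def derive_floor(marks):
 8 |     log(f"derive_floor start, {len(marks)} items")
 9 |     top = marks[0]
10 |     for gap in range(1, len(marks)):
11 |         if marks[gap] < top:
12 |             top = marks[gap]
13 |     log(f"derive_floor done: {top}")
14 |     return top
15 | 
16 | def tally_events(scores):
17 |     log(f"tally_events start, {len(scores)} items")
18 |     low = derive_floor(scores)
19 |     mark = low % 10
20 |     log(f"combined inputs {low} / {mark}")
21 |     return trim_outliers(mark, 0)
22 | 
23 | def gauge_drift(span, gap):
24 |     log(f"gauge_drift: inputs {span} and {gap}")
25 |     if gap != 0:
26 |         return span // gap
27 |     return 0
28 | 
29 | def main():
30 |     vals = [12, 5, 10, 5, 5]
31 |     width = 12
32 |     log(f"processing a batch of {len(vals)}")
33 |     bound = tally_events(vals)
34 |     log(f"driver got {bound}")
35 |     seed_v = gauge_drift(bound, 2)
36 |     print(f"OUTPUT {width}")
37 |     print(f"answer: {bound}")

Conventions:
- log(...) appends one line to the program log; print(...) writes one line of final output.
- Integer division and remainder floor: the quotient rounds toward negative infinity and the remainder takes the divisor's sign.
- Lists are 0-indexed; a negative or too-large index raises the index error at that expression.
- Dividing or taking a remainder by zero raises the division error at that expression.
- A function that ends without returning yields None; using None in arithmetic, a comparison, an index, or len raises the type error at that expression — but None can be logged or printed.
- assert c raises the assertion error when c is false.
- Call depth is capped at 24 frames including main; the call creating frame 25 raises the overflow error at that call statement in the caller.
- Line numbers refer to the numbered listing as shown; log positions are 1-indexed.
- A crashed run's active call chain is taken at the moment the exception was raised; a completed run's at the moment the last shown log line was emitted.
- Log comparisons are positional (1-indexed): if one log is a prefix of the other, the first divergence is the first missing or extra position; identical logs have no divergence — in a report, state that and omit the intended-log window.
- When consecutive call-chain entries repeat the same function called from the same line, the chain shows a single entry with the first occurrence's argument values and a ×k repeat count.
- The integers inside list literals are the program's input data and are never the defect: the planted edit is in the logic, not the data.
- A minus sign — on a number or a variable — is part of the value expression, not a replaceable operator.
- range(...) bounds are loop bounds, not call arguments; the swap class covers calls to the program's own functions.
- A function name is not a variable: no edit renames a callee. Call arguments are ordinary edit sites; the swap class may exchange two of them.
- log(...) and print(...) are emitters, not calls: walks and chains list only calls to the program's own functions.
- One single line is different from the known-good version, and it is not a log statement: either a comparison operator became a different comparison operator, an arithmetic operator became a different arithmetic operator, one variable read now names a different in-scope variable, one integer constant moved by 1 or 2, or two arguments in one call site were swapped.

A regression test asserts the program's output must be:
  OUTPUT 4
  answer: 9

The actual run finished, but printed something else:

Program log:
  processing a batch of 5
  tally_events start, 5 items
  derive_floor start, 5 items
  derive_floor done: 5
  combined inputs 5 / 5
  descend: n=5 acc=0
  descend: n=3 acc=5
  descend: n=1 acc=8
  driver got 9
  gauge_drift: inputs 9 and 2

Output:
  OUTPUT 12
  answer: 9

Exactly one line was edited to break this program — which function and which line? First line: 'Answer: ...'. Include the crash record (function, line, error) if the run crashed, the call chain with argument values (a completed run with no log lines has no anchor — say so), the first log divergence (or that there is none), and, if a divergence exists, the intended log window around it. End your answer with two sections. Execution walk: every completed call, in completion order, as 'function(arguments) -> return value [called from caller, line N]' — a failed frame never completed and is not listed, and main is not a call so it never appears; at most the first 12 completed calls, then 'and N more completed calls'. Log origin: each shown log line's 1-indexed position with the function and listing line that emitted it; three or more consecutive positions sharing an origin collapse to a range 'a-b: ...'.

Answer: the defect is in main at line 36.
Core observation: No log line changed; the fault shows up purely in the output.
Call chain: main -> gauge_drift(9, 2) (called at line 35).
First divergence: none; the two logs match at every position.
Execution walk:
  derive_floor([12, 5, 10, 5, 5]) -> 5  [called from tally_events, line 18]
  trim_outliers(-1, 9) -> 9  [called from trim_outliers, line 5]
  trim_outliers(1, 8) -> 9  [called from trim_outliers, line 5]
  trim_outliers(3, 5) -> 9  [called from trim_outliers, line 5]
  trim_outliers(5, 0) -> 9  [called from tally_events, line 21]
  tally_events([12, 5, 10, 5, 5]) -> 9  [called from main, line 33]
  gauge_drift(9, 2) -> 4  [called from main, line 35]
Log line origins:
  1: emitted by main (line 32)
  2: emitted by tally_events (line 17)
  3: emitted by derive_floor (line 8)
  4: emitted by derive_floor (line 13)
  5: emitted by tally_events (line 20)
  6-8: emitted by trim_outliers (line 4)
  9: emitted by main (line 34)
  10: emitted by gauge_drift (line 24)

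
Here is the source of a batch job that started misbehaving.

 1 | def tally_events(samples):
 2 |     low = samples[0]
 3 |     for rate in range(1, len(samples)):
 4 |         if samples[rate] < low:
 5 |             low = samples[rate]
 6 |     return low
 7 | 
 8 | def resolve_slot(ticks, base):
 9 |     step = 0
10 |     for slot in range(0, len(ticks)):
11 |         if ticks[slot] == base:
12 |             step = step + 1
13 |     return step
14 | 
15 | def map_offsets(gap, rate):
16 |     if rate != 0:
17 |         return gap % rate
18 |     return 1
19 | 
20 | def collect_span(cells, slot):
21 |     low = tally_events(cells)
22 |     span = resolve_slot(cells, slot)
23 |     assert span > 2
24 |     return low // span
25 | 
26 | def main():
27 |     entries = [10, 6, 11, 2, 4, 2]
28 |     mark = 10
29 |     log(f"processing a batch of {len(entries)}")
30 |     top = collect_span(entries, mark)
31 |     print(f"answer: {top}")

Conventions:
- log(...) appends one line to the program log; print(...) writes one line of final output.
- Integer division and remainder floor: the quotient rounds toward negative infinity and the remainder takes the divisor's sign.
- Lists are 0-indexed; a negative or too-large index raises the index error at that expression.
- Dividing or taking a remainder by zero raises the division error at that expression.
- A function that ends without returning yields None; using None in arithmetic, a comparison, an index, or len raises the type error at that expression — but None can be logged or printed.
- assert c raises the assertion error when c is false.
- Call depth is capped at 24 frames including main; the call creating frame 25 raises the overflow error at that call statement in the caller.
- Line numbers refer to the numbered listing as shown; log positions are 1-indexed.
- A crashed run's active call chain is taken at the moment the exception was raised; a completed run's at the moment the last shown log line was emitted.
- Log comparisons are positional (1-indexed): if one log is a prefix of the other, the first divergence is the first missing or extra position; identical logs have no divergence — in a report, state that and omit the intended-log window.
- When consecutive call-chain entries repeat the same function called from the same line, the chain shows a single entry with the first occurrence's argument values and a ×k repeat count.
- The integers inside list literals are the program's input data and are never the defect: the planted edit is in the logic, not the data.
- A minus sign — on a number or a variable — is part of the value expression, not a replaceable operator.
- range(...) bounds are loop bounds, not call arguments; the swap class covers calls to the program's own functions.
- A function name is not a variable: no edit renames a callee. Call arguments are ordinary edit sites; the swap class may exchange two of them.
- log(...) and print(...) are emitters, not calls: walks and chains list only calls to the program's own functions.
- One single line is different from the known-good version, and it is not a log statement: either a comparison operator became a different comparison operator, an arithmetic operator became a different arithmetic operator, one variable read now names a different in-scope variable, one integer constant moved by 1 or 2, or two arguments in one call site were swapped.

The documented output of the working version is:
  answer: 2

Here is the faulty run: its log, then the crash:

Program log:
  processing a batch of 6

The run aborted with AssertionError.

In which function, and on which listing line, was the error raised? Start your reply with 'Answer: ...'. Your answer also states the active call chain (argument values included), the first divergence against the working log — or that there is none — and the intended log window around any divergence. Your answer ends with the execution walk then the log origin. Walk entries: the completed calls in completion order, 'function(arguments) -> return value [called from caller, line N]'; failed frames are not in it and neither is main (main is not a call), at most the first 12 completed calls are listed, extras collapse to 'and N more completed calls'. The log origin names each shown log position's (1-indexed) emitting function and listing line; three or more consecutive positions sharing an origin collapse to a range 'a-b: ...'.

Answer: the error was raised in collect_span, line 23.
Key observation: All emitted log lines are correct; the crash alone marks the defect.
Call chain: main -> collect_span([10, 6, 11, 2, 4, 2], 10) (called at line 30).
First divergence: there is none — every log position agrees.
Execution walk:
  tally_events([10, 6, 11, 2, 4, 2]) -> 2  [called from collect_span, line 21]
  resolve_slot([10, 6, 11, 2, 4, 2], 10) -> 1  [called from collect_span, line 22]
Log line origins:
  1: from main, line 29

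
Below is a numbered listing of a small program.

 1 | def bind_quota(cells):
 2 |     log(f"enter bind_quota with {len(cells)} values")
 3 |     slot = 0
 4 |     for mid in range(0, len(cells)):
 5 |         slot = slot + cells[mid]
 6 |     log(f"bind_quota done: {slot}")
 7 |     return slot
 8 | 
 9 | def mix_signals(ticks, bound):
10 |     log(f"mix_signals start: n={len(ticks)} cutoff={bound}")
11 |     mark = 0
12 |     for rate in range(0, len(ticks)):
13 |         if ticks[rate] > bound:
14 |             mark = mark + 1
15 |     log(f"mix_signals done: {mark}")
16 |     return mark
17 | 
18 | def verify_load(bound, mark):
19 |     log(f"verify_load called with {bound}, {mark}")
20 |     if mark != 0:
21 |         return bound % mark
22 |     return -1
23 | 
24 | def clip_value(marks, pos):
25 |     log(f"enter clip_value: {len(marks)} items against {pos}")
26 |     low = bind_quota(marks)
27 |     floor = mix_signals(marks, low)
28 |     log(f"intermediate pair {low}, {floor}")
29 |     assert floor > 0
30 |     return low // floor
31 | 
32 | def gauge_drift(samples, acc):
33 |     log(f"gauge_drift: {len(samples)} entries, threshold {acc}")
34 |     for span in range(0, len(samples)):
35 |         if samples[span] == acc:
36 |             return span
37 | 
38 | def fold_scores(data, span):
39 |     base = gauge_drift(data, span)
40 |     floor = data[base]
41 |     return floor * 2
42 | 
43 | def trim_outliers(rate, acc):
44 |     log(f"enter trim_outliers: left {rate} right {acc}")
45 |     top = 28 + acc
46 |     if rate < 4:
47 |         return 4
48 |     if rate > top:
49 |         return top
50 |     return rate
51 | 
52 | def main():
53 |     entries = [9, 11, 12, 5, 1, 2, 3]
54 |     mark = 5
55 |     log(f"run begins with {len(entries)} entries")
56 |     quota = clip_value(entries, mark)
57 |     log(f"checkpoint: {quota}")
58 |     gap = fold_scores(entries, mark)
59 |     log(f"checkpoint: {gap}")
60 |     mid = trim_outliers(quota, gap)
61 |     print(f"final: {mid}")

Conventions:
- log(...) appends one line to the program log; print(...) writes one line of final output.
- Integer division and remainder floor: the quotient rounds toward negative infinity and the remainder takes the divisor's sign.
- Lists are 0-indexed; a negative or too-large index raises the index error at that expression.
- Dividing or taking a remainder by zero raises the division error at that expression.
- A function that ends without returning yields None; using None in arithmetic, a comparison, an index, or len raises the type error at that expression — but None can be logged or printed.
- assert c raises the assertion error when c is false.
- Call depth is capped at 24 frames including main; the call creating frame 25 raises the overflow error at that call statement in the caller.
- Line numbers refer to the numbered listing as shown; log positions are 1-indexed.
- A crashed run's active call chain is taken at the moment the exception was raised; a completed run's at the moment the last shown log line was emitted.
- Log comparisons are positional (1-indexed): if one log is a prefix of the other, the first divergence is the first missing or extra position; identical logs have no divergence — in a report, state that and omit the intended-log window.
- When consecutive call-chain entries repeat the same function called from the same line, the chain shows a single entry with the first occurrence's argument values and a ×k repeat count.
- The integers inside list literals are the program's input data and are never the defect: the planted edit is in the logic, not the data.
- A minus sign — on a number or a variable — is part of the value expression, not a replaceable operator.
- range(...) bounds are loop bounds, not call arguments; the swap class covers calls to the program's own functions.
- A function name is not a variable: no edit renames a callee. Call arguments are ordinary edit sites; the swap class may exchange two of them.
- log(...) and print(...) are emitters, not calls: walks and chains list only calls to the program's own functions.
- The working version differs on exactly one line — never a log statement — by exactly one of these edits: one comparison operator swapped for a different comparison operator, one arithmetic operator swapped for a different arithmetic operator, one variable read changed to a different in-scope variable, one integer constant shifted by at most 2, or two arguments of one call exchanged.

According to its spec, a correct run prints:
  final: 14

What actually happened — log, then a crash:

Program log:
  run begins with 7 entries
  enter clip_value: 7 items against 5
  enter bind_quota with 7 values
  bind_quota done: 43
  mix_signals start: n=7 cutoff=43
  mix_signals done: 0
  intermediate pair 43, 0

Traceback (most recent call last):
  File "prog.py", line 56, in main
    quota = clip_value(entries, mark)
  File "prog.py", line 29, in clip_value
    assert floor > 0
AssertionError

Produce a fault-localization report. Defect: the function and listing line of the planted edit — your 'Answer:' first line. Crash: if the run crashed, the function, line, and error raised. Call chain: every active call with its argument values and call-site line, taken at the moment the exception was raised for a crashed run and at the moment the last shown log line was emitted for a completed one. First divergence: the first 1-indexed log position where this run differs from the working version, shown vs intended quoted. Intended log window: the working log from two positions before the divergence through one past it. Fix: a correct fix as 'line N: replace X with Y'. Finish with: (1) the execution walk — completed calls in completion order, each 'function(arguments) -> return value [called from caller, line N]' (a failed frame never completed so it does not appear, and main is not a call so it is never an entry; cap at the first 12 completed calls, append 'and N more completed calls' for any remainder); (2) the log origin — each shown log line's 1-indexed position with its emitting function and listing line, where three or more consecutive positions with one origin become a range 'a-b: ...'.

Answer: the defect is in clip_value at line 27.
The tell: Log line 5 is where behavior first shows: 'mix_signals start: n=7 cutoff=43' appears instead of 'mix_signals start: n=7 cutoff=5'.
Crash: clip_value, line 29, AssertionError.
Call chain: main -> clip_value([9, 11, 12, 5, 1, 2, 3], 5) (called at line 56).
First divergence: position 5 — the shown line 'mix_signals start: n=7 cutoff=43' should read 'mix_signals start: n=7 cutoff=5'.
Intended log window:
  3: enter bind_quota with 7 values
  4: bind_quota done: 43
  5: mix_signals start: n=7 cutoff=5
  6: mix_signals done: 3
Execution walk:
  bind_quota([9, 11, 12, 5, 1, 2, 3]) -> 43  [called from clip_value, line 26]
  mix_signals([9, 11, 12, 5, 1, 2, 3], 43) -> 0  [called from clip_value, line 27]
Log origins:
  1: emitted by main (line 55)
  2: emitted by clip_value (line 25)
  3: emitted by bind_quota (line 2)
  4: emitted by bind_quota (line 6)
  5: emitted by mix_signals (line 10)
  6: emitted by mix_signals (line 15)
  7: emitted by clip_value (line 28)
A correct fix: line 27: replace `low` with `pos`.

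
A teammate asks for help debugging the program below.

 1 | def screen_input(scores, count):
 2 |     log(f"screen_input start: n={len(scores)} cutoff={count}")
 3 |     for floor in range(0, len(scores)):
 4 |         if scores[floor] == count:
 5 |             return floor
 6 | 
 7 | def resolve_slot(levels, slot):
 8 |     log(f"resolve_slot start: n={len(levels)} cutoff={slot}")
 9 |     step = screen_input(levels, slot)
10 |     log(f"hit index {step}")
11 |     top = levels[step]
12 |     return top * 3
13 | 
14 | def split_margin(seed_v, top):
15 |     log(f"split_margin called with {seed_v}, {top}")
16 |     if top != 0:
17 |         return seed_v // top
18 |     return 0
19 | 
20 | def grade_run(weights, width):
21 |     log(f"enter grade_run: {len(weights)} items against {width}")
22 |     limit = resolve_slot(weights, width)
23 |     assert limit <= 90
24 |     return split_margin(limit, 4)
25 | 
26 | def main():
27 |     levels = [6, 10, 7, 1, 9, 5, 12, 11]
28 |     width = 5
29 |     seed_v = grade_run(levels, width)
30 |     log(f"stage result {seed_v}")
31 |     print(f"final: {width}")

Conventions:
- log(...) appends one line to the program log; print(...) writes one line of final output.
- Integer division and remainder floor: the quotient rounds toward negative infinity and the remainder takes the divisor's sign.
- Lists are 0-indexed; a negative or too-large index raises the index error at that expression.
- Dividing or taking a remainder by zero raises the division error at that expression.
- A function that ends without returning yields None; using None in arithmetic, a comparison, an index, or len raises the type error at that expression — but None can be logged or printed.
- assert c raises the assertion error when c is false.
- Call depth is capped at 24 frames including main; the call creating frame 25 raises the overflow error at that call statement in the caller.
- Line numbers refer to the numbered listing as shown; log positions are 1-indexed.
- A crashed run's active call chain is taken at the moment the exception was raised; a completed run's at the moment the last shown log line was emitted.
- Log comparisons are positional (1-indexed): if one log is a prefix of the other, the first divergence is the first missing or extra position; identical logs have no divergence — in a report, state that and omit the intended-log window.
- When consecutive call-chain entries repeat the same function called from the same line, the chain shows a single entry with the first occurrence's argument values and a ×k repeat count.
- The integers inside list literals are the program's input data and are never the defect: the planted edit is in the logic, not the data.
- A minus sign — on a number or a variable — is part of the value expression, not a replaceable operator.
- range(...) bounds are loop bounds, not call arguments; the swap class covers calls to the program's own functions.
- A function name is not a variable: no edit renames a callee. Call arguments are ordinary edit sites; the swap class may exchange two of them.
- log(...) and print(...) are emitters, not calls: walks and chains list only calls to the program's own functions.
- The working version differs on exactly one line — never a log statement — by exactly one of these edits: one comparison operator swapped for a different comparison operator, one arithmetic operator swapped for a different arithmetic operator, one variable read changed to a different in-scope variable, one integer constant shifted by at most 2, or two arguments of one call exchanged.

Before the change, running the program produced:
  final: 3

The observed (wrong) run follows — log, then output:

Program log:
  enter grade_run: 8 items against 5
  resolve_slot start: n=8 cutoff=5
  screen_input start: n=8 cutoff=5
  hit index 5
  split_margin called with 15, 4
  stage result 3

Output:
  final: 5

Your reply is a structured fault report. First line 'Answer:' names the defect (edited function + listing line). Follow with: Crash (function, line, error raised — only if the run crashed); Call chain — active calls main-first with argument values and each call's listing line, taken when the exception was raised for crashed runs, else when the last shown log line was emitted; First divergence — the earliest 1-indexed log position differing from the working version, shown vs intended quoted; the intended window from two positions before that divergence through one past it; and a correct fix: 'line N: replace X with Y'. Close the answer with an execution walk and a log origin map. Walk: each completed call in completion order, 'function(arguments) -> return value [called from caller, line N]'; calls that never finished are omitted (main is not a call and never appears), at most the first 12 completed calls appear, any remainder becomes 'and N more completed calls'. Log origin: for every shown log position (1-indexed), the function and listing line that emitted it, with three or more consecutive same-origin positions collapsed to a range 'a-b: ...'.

Answer: the defect is in main at line 31.
The tell: Every logged value matches the working version; the printed result is what differs.
Call chain: main.
First divergence: none — the logs agree in full.
Execution walk:
  screen_input([6, 10, 7, 1, 9, 5, 12, 11], 5) -> 5  [called from resolve_slot, line 9]
  resolve_slot([6, 10, 7, 1, 9, 5, 12, 11], 5) -> 15  [called from grade_run, line 22]
  split_margin(15, 4) -> 3  [called from grade_run, line 24]
  grade_run([6, 10, 7, 1, 9, 5, 12, 11], 5) -> 3  [called from main, line 29]
Log line origins:
  1: logged in grade_run at line 21
  2: logged in resolve_slot at line 8
  3: logged in screen_input at line 2
  4: logged in resolve_slot at line 10
  5: logged in split_margin at line 15
  6: logged in main at line 30
A correct fix: line 31: replace `width` with `seed_v`.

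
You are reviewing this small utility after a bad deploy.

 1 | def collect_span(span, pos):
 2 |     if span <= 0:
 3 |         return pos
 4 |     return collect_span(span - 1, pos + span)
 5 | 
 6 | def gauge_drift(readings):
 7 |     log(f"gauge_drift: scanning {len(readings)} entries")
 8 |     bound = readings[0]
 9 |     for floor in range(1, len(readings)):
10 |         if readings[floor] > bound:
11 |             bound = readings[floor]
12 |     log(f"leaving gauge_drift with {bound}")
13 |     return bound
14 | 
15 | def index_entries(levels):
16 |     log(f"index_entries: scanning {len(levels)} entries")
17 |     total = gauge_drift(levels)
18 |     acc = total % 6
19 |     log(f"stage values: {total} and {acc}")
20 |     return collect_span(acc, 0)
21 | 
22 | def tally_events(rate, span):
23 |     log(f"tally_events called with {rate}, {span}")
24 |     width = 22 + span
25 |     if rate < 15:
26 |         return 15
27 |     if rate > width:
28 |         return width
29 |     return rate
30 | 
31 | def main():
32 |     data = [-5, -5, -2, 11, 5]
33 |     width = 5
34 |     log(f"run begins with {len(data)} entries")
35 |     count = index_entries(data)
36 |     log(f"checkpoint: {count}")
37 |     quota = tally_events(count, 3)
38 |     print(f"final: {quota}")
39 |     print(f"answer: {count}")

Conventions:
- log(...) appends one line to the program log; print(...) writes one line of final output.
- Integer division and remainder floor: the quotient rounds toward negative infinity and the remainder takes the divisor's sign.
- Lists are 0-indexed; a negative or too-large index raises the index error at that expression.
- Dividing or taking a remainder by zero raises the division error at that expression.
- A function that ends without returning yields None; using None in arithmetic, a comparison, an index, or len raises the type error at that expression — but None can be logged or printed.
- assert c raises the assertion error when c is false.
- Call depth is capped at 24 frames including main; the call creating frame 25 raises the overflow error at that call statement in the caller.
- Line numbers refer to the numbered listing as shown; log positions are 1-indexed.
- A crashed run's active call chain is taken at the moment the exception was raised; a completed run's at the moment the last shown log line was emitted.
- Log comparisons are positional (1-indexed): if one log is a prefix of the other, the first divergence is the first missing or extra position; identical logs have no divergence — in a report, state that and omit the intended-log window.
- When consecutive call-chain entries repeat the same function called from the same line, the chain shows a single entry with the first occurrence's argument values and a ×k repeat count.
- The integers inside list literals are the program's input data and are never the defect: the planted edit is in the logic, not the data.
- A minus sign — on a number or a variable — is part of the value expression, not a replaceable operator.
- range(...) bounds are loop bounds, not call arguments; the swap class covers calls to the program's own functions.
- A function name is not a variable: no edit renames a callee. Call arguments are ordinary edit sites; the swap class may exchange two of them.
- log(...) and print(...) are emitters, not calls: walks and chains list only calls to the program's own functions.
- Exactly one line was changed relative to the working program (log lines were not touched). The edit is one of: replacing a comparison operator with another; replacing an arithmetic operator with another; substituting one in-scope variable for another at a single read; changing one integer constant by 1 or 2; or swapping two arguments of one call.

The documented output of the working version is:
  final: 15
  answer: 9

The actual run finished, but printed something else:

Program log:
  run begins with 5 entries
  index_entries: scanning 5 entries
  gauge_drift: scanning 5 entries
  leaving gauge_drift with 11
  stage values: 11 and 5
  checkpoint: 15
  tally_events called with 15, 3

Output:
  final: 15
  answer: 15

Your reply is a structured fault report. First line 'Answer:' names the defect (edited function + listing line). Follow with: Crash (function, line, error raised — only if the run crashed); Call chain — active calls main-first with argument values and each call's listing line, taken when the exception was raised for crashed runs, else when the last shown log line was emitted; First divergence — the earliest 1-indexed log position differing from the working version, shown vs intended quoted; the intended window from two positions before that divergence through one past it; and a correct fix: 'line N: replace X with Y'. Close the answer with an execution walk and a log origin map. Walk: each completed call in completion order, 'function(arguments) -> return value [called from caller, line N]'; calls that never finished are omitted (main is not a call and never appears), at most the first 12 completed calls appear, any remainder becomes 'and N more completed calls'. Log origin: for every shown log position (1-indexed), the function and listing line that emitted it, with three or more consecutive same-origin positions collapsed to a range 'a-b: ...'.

Answer: the defect is in collect_span at line 4.
Key observation: Log line 6 is where behavior first shows: 'checkpoint: 15' appears instead of 'checkpoint: 9'.
Call chain: main -> tally_events(15, 3) (called at line 37).
First divergence: position 6; shown 'checkpoint: 15' vs intended 'checkpoint: 9'.
Intended log window:
  4: leaving gauge_drift with 11
  5: stage values: 11 and 5
  6: checkpoint: 9
  7: tally_events called with 9, 3
Execution walk:
  gauge_drift([-5, -5, -2, 11, 5]) -> 11  [called from index_entries, line 17]
  collect_span(0, 15) -> 15  [called from collect_span, line 4]
  collect_span(1, 14) -> 15  [called from collect_span, line 4]
  collect_span(2, 12) -> 15  [called from collect_span, line 4]
  collect_span(3, 9) -> 15  [called from collect_span, line 4]
  collect_span(4, 5) -> 15  [called from collect_span, line 4]
  collect_span(5, 0) -> 15  [called from index_entries, line 20]
  index_entries([-5, -5, -2, 11, 5]) -> 15  [called from main, line 35]
  tally_events(15, 3) -> 15  [called from main, line 37]
Origin of each log line:
  1: emitted by main (line 34)
  2: emitted by index_entries (line 16)
  3: emitted by gauge_drift (line 7)
  4: emitted by gauge_drift (line 12)
  5: emitted by index_entries (line 19)
  6: emitted by main (line 36)
  7: emitted by tally_events (line 23)
A correct fix: line 4: replace `1` with `2`.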